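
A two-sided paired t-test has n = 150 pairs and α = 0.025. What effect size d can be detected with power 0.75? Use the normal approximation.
d ≈ 0.24

Minimum detectable effect (paired t-test, normal approximation):
d = (z_{α/2} + z_β) / √n
d = (2.241 + 0.674) / √150
d = 2.916 / 12.247
d ≈ 0.24

By Cohen's convention (0.2 small / 0.5 medium / 0.8 large): small effect.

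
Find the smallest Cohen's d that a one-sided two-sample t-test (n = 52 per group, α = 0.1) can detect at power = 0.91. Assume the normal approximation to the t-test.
d ≈ 0.51

Minimum detectable effect (two-sample t-test, normal approximation):
d = (z_α + z_β) / √(n/2)
d = (1.282 + 1.341) / √(52/2)
d = 2.622 / 5.099
d ≈ 0.51

By Cohen's convention (0.2 small / 0.5 medium / 0.8 large): medium effect.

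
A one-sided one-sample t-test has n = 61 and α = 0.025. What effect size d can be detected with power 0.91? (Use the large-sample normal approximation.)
d ≈ 0.42

Minimum detectable effect (one-sample t-test, normal approximation):
d = (z_α + z_β) / √n
d = (1.960 + 1.341) / √61
d = 3.301 / 7.810
d ≈ 0.42

By Cohen's convention (0.2 small / 0.5 medium / 0.8 large): small effect.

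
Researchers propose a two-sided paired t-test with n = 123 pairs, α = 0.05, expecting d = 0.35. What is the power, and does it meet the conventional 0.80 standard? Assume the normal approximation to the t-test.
Power ≈ 0.97; the study is adequately powered (power ≥ 0.80)

Power calculation (paired t-test, normal approximation):
z_β = d · √n - z_{α/2}
z_β = 0.35 · √123 - 1.960
z_β = 0.35 · 11.091 - 1.960
z_β = 1.922

Power = Φ(z_β) = Φ(1.922) ≈ 0.973

Effect size d = 0.35 is small by Cohen's convention (0.2/0.5/0.8).

Threshold: power ≥ 0.80 is conventionally adequate.
Power ≈ 0.97 → the study is adequately powered (power ≥ 0.80).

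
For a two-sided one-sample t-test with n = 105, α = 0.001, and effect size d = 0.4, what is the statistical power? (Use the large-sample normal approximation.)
Power ≈ 0.79

Power calculation (one-sample t-test, normal approximation):
z_β = d · √n - z_{α/2}
z_β = 0.4 · √105 - 3.291
z_β = 0.4 · 10.247 - 3.291
z_β = 0.808

Power = Φ(z_β) = Φ(0.808) ≈ 0.791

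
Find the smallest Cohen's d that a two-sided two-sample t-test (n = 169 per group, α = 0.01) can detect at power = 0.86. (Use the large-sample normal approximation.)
d ≈ 0.40

Minimum detectable effect (two-sample t-test, normal approximation):
d = (z_{α/2} + z_β) / √(n/2)
d = (2.576 + 1.080) / √(169/2)
d = 3.656 / 9.192
d ≈ 0.40

By Cohen's convention (0.2 small / 0.5 medium / 0.8 large): small effect.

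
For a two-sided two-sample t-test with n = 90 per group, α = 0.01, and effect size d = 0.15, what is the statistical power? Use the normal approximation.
Power ≈ 0.06

Power calculation (two-sample t-test, normal approximation):
z_β = d · √(n/2) - z_{α/2}
z_β = 0.15 · √(90/2) - 2.576
z_β = 0.15 · 6.708 - 2.576
z_β = -1.570

Power = Φ(z_β) = Φ(-1.570) ≈ 0.058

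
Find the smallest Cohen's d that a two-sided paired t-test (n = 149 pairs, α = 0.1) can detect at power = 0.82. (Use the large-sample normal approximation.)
d ≈ 0.21

Minimum detectable effect (paired t-test, normal approximation):
d = (z_{α/2} + z_β) / √n
d = (1.645 + 0.915) / √149
d = 2.560 / 12.207
d ≈ 0.21

By Cohen's convention (0.2 small / 0.5 medium / 0.8 large): small effect.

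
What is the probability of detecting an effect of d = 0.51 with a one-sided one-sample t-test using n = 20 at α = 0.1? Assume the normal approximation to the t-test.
Power ≈ 0.84

Power calculation (one-sample t-test, normal approximation):
z_β = d · √n - z_α
z_β = 0.51 · √20 - 1.282
z_β = 0.51 · 4.472 - 1.282
z_β = 0.999

Power = Φ(z_β) = Φ(0.999) ≈ 0.841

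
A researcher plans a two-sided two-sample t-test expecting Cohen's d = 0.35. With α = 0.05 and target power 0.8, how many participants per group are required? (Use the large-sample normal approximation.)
n = 129 per group

Sample size formula (two-sample t-test, normal approximation):
n = 2 · ((z_{α/2} + z_β) / d)²

z_{α/2} = 1.960 (for α = 0.05, two-sided)
z_β = 0.842 (for power = 0.8)
d = 0.35

n = 2 · ((1.960 + 0.842) / 0.35)²
n = 2 · (8.006)²
n ≈ 128.19
Round up to the next whole number: n = 129 per group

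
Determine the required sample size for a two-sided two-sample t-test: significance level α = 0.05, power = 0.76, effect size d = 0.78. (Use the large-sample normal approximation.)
n = 24 per group

Sample size formula (two-sample t-test, normal approximation):
n = 2 · ((z_{α/2} + z_β) / d)²

z_{α/2} = 1.960 (for α = 0.05, two-sided)
z_β = 0.706 (for power = 0.76)
d = 0.78

n = 2 · ((1.960 + 0.706) / 0.78)²
n = 2 · (3.418)²
n ≈ 23.37
Round up to the next whole number: n = 24 per group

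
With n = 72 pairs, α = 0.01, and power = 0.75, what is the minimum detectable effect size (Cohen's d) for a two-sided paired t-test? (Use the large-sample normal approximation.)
d ≈ 0.38

Minimum detectable effect (paired t-test, normal approximation):
d = (z_{α/2} + z_β) / √n
d = (2.576 + 0.674) / √72
d = 3.250 / 8.485
d ≈ 0.38

By Cohen's convention (0.2 small / 0.5 medium / 0.8 large): small effect.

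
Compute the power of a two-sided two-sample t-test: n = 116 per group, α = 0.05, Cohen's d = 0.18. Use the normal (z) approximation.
Power ≈ 0.28

Power calculation (two-sample t-test, normal approximation):
z_β = d · √(n/2) - z_{α/2}
z_β = 0.18 · √(116/2) - 1.960
z_β = 0.18 · 7.616 - 1.960
z_β = -0.589

Power = Φ(z_β) = Φ(-0.589) ≈ 0.278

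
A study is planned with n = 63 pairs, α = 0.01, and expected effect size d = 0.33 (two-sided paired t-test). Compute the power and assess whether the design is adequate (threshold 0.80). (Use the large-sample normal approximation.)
Power ≈ 0.52; the study is underpowered (power < 0.80)

Power calculation (paired t-test, normal approximation):
z_β = d · √n - z_{α/2}
z_β = 0.33 · √63 - 2.576
z_β = 0.33 · 7.937 - 2.576
z_β = 0.043

Power = Φ(z_β) = Φ(0.043) ≈ 0.517

Effect size d = 0.33 is small by Cohen's convention (0.2/0.5/0.8).

Threshold: power ≥ 0.80 is conventionally adequate.
Power ≈ 0.52 → the study is underpowered (power < 0.80).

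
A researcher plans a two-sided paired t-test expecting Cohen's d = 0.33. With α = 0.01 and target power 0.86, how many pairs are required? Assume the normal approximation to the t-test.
n = 123 pairs

Sample size formula (paired t-test, normal approximation):
n = ((z_{α/2} + z_β) / d)²

z_{α/2} = 2.576 (for α = 0.01, two-sided)
z_β = 1.080 (for power = 0.86)
d = 0.33

n = ((2.576 + 1.080) / 0.33)²
n = (11.079)²
n ≈ 122.74
Round up to the next whole number: n = 123 pairs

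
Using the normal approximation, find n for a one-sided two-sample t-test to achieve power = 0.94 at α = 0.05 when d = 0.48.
n = 89 per group

Sample size formula (two-sample t-test, normal approximation):
n = 2 · ((z_α + z_β) / d)²

z_α = 1.645 (for α = 0.05, one-sided)
z_β = 1.555 (for power = 0.94)
d = 0.48

n = 2 · ((1.645 + 1.555) / 0.48)²
n = 2 · (6.667)²
n ≈ 88.90
Round up to the next whole number: n = 89 per group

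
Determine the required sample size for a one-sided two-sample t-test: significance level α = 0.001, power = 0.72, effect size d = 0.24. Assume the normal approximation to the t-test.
n = 469 per group

Sample size formula (two-sample t-test, normal approximation):
n = 2 · ((z_α + z_β) / d)²

z_α = 3.090 (for α = 0.001, one-sided)
z_β = 0.583 (for power = 0.72)
d = 0.24

n = 2 · ((3.090 + 0.583) / 0.24)²
n = 2 · (15.304)²
n ≈ 468.42
Round up to the next whole number: n = 469 per group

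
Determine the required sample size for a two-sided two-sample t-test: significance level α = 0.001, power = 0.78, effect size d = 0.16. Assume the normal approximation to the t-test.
n = 1290 per group

Sample size formula (two-sample t-test, normal approximation):
n = 2 · ((z_{α/2} + z_β) / d)²

z_{α/2} = 3.291 (for α = 0.001, two-sided)
z_β = 0.772 (for power = 0.78)
d = 0.16

n = 2 · ((3.291 + 0.772) / 0.16)²
n = 2 · (25.394)²
n ≈ 1289.71
Round up to the next whole number: n = 1290 per group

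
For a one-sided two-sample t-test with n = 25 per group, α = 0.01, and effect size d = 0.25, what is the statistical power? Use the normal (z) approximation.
Power ≈ 0.07

Power calculation (two-sample t-test, normal approximation):
z_β = d · √(n/2) - z_α
z_β = 0.25 · √(25/2) - 2.326
z_β = 0.25 · 3.536 - 2.326
z_β = -1.442

Power = Φ(z_β) = Φ(-1.442) ≈ 0.075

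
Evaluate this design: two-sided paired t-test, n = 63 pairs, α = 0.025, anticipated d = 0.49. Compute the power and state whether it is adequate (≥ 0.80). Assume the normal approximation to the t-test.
Power ≈ 0.95; the study is adequately powered (power ≥ 0.80)

Power calculation (paired t-test, normal approximation):
z_β = d · √n - z_{α/2}
z_β = 0.49 · √63 - 2.241
z_β = 0.49 · 7.937 - 2.241
z_β = 1.648

Power = Φ(z_β) = Φ(1.648) ≈ 0.950

Effect size d = 0.49 is small by Cohen's convention (0.2/0.5/0.8).

Threshold: power ≥ 0.80 is conventionally adequate.
Power ≈ 0.95 → the study is adequately powered (power ≥ 0.80).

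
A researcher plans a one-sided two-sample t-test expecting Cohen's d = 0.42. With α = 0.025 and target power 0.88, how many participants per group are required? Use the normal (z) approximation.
n = 112 per group

Sample size formula (two-sample t-test, normal approximation):
n = 2 · ((z_α + z_β) / d)²

z_α = 1.960 (for α = 0.025, one-sided)
z_β = 1.175 (for power = 0.88)
d = 0.42

n = 2 · ((1.960 + 1.175) / 0.42)²
n = 2 · (7.464)²
n ≈ 111.42
Round up to the next whole number: n = 112 per group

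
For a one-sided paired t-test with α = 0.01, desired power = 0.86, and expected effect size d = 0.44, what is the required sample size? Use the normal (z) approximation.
n = 60 pairs

Sample size formula (paired t-test, normal approximation):
n = ((z_α + z_β) / d)²

z_α = 2.326 (for α = 0.01, one-sided)
z_β = 1.080 (for power = 0.86)
d = 0.44

n = ((2.326 + 1.080) / 0.44)²
n = (7.741)²
n ≈ 59.92
Round up to the next whole number: n = 60 pairs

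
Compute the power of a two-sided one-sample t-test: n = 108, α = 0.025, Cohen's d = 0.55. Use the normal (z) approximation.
Power ≈ 1.00

Power calculation (one-sample t-test, normal approximation):
z_β = d · √n - z_{α/2}
z_β = 0.55 · √108 - 2.241
z_β = 0.55 · 10.392 - 2.241
z_β = 3.474

Power = Φ(z_β) = Φ(3.474) ≈ 1.000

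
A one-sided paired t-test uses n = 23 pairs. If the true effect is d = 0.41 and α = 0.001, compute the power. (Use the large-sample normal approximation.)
Power ≈ 0.13

Power calculation (paired t-test, normal approximation):
z_β = d · √n - z_α
z_β = 0.41 · √23 - 3.090
z_β = 0.41 · 4.796 - 3.090
z_β = -1.124

Power = Φ(z_β) = Φ(-1.124) ≈ 0.131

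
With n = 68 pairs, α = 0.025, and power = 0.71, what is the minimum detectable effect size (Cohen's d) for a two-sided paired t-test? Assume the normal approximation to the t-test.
d ≈ 0.34

Minimum detectable effect (paired t-test, normal approximation):
d = (z_{α/2} + z_β) / √n
d = (2.241 + 0.553) / √68
d = 2.795 / 8.246
d ≈ 0.34

By Cohen's convention (0.2 small / 0.5 medium / 0.8 large): small effect.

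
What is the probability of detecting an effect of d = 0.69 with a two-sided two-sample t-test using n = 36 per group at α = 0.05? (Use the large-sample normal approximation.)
Power ≈ 0.83

Power calculation (two-sample t-test, normal approximation):
z_β = d · √(n/2) - z_{α/2}
z_β = 0.69 · √(36/2) - 1.960
z_β = 0.69 · 4.243 - 1.960
z_β = 0.967

Power = Φ(z_β) = Φ(0.967) ≈ 0.833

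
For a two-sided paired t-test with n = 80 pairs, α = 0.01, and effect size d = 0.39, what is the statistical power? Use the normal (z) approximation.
Power ≈ 0.82

Power calculation (paired t-test, normal approximation):
z_β = d · √n - z_{α/2}
z_β = 0.39 · √80 - 2.576
z_β = 0.39 · 8.944 - 2.576
z_β = 0.912

Power = Φ(z_β) = Φ(0.912) ≈ 0.819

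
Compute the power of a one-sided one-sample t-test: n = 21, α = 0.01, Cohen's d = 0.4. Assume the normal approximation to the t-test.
Power ≈ 0.31

Power calculation (one-sample t-test, normal approximation):
z_β = d · √n - z_α
z_β = 0.4 · √21 - 2.326
z_β = 0.4 · 4.583 - 2.326
z_β = -0.493

Power = Φ(z_β) = Φ(-0.493) ≈ 0.311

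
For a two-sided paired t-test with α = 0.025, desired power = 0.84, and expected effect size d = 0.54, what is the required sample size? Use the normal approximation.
n = 36 pairs

Sample size formula (paired t-test, normal approximation):
n = ((z_{α/2} + z_β) / d)²

z_{α/2} = 2.241 (for α = 0.025, two-sided)
z_β = 0.994 (for power = 0.84)
d = 0.54

n = ((2.241 + 0.994) / 0.54)²
n = (5.991)²
n ≈ 35.89
Round up to the next whole number: n = 36 pairs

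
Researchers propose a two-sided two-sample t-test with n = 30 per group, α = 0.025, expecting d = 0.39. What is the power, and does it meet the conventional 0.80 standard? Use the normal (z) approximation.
Power ≈ 0.23; the study is underpowered (power < 0.80)

Power calculation (two-sample t-test, normal approximation):
z_β = d · √(n/2) - z_{α/2}
z_β = 0.39 · √(30/2) - 2.241
z_β = 0.39 · 3.873 - 2.241
z_β = -0.731

Power = Φ(z_β) = Φ(-0.731) ≈ 0.232

Effect size d = 0.39 is small by Cohen's convention (0.2/0.5/0.8).

Threshold: power ≥ 0.80 is conventionally adequate.
Power ≈ 0.23 → the study is underpowered (power < 0.80).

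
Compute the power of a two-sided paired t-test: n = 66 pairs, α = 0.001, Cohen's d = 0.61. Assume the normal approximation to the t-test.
Power ≈ 0.95

Power calculation (paired t-test, normal approximation):
z_β = d · √n - z_{α/2}
z_β = 0.61 · √66 - 3.291
z_β = 0.61 · 8.124 - 3.291
z_β = 1.665

Power = Φ(z_β) = Φ(1.665) ≈ 0.952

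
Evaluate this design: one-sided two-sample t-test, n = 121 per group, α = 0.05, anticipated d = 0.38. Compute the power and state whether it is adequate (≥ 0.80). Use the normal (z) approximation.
Power ≈ 0.91; the study is adequately powered (power ≥ 0.80)

Power calculation (two-sample t-test, normal approximation):
z_β = d · √(n/2) - z_α
z_β = 0.38 · √(121/2) - 1.645
z_β = 0.38 · 7.778 - 1.645
z_β = 1.311

Power = Φ(z_β) = Φ(1.311) ≈ 0.905

Effect size d = 0.38 is small by Cohen's convention (0.2/0.5/0.8).

Threshold: power ≥ 0.80 is conventionally adequate.
Power ≈ 0.91 → the study is adequately powered (power ≥ 0.80).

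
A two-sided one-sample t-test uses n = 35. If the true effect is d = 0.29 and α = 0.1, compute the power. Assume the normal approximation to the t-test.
Power ≈ 0.53

Power calculation (one-sample t-test, normal approximation):
z_β = d · √n - z_{α/2}
z_β = 0.29 · √35 - 1.645
z_β = 0.29 · 5.916 - 1.645
z_β = 0.071

Power = Φ(z_β) = Φ(0.071) ≈ 0.528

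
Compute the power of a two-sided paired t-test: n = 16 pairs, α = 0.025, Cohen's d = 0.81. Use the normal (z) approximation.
Power ≈ 0.84

Power calculation (paired t-test, normal approximation):
z_β = d · √n - z_{α/2}
z_β = 0.81 · √16 - 2.241
z_β = 0.81 · 4.000 - 2.241
z_β = 0.999

Power = Φ(z_β) = Φ(0.999) ≈ 0.841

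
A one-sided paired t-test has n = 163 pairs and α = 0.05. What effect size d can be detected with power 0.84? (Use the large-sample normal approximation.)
d ≈ 0.21

Minimum detectable effect (paired t-test, normal approximation):
d = (z_α + z_β) / √n
d = (1.645 + 0.994) / √163
d = 2.639 / 12.767
d ≈ 0.21

By Cohen's convention (0.2 small / 0.5 medium / 0.8 large): small effect.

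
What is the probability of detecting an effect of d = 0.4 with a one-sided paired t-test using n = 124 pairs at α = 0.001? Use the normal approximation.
Power ≈ 0.91

Power calculation (paired t-test, normal approximation):
z_β = d · √n - z_α
z_β = 0.4 · √124 - 3.090
z_β = 0.4 · 11.136 - 3.090
z_β = 1.364

Power = Φ(z_β) = Φ(1.364) ≈ 0.914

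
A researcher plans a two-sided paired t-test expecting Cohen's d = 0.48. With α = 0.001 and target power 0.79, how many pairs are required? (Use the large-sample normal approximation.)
n = 73 pairs

Sample size formula (paired t-test, normal approximation):
n = ((z_{α/2} + z_β) / d)²

z_{α/2} = 3.291 (for α = 0.001, two-sided)
z_β = 0.806 (for power = 0.79)
d = 0.48

n = ((3.291 + 0.806) / 0.48)²
n = (8.535)²
n ≈ 72.85
Round up to the next whole number: n = 73 pairs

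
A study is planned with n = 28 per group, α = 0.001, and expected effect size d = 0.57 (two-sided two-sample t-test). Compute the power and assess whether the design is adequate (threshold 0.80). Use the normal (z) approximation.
Power ≈ 0.12; the study is underpowered (power < 0.80)

Power calculation (two-sample t-test, normal approximation):
z_β = d · √(n/2) - z_{α/2}
z_β = 0.57 · √(28/2) - 3.291
z_β = 0.57 · 3.742 - 3.291
z_β = -1.158

Power = Φ(z_β) = Φ(-1.158) ≈ 0.123

Effect size d = 0.57 is medium by Cohen's convention (0.2/0.5/0.8).

Threshold: power ≥ 0.80 is conventionally adequate.
Power ≈ 0.12 → the study is underpowered (power < 0.80).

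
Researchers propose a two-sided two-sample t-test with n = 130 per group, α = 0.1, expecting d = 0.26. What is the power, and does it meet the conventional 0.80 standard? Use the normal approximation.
Power ≈ 0.67; the study is underpowered (power < 0.80)

Power calculation (two-sample t-test, normal approximation):
z_β = d · √(n/2) - z_{α/2}
z_β = 0.26 · √(130/2) - 1.645
z_β = 0.26 · 8.062 - 1.645
z_β = 0.451

Power = Φ(z_β) = Φ(0.451) ≈ 0.674

Effect size d = 0.26 is small by Cohen's convention (0.2/0.5/0.8).

Threshold: power ≥ 0.80 is conventionally adequate.
Power ≈ 0.67 → the study is underpowered (power < 0.80).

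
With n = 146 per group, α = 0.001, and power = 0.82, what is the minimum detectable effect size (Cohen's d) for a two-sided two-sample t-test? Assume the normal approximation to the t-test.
d ≈ 0.49

Minimum detectable effect (two-sample t-test, normal approximation):
d = (z_{α/2} + z_β) / √(n/2)
d = (3.291 + 0.915) / √(146/2)
d = 4.206 / 8.544
d ≈ 0.49

By Cohen's convention (0.2 small / 0.5 medium / 0.8 large): small effect.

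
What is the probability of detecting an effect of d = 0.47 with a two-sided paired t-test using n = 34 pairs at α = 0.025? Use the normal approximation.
Power ≈ 0.69

Power calculation (paired t-test, normal approximation):
z_β = d · √n - z_{α/2}
z_β = 0.47 · √34 - 2.241
z_β = 0.47 · 5.831 - 2.241
z_β = 0.499

Power = Φ(z_β) = Φ(0.499) ≈ 0.691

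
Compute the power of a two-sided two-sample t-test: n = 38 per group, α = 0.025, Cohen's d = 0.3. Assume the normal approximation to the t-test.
Power ≈ 0.18

Power calculation (two-sample t-test, normal approximation):
z_β = d · √(n/2) - z_{α/2}
z_β = 0.3 · √(38/2) - 2.241
z_β = 0.3 · 4.359 - 2.241
z_β = -0.934

Power = Φ(z_β) = Φ(-0.934) ≈ 0.175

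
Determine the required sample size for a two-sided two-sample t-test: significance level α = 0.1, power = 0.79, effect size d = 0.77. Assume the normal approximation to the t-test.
n = 21 per group

Sample size formula (two-sample t-test, normal approximation):
n = 2 · ((z_{α/2} + z_β) / d)²

z_{α/2} = 1.645 (for α = 0.1, two-sided)
z_β = 0.806 (for power = 0.79)
d = 0.77

n = 2 · ((1.645 + 0.806) / 0.77)²
n = 2 · (3.183)²
n ≈ 20.26
Round up to the next whole number: n = 21 per group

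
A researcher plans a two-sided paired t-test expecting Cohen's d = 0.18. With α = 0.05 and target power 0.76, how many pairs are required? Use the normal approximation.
n = 220 pairs

Sample size formula (paired t-test, normal approximation):
n = ((z_{α/2} + z_β) / d)²

z_{α/2} = 1.960 (for α = 0.05, two-sided)
z_β = 0.706 (for power = 0.76)
d = 0.18

n = ((1.960 + 0.706) / 0.18)²
n = (14.811)²
n ≈ 219.37
Round up to the next whole number: n = 220 pairs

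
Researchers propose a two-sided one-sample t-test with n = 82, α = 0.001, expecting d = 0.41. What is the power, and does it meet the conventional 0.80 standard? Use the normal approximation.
Power ≈ 0.66; the study is underpowered (power < 0.80)

Power calculation (one-sample t-test, normal approximation):
z_β = d · √n - z_{α/2}
z_β = 0.41 · √82 - 3.291
z_β = 0.41 · 9.055 - 3.291
z_β = 0.422

Power = Φ(z_β) = Φ(0.422) ≈ 0.664

Effect size d = 0.41 is small by Cohen's convention (0.2/0.5/0.8).

Threshold: power ≥ 0.80 is conventionally adequate.
Power ≈ 0.66 → the study is underpowered (power < 0.80).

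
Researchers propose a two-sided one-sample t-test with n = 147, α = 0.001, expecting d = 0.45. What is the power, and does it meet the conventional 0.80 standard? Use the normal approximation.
Power ≈ 0.98; the study is adequately powered (power ≥ 0.80)

Power calculation (one-sample t-test, normal approximation):
z_β = d · √n - z_{α/2}
z_β = 0.45 · √147 - 3.291
z_β = 0.45 · 12.124 - 3.291
z_β = 2.165

Power = Φ(z_β) = Φ(2.165) ≈ 0.985

Effect size d = 0.45 is small by Cohen's convention (0.2/0.5/0.8).

Threshold: power ≥ 0.80 is conventionally adequate.
Power ≈ 0.98 → the study is adequately powered (power ≥ 0.80).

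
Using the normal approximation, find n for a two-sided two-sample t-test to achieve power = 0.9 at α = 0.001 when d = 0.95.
n = 47 per group

Sample size formula (two-sample t-test, normal approximation):
n = 2 · ((z_{α/2} + z_β) / d)²

z_{α/2} = 3.291 (for α = 0.001, two-sided)
z_β = 1.282 (for power = 0.9)
d = 0.95

n = 2 · ((3.291 + 1.282) / 0.95)²
n = 2 · (4.814)²
n ≈ 46.35
Round up to the next whole number: n = 47 per group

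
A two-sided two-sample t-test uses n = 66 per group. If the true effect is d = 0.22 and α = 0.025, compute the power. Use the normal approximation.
Power ≈ 0.16

Power calculation (two-sample t-test, normal approximation):
z_β = d · √(n/2) - z_{α/2}
z_β = 0.22 · √(66/2) - 2.241
z_β = 0.22 · 5.745 - 2.241
z_β = -0.978

Power = Φ(z_β) = Φ(-0.978) ≈ 0.164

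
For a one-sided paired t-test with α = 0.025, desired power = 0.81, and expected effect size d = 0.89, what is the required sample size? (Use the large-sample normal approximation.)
n = 11 pairs

Sample size formula (paired t-test, normal approximation):
n = ((z_α + z_β) / d)²

z_α = 1.960 (for α = 0.025, one-sided)
z_β = 0.878 (for power = 0.81)
d = 0.89

n = ((1.960 + 0.878) / 0.89)²
n = (3.189)²
n ≈ 10.17
Round up to the next whole number: n = 11 pairs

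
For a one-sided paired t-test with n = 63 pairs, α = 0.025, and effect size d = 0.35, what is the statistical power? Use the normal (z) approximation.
Power ≈ 0.79

Power calculation (paired t-test, normal approximation):
z_β = d · √n - z_α
z_β = 0.35 · √63 - 1.960
z_β = 0.35 · 7.937 - 1.960
z_β = 0.818

Power = Φ(z_β) = Φ(0.818) ≈ 0.793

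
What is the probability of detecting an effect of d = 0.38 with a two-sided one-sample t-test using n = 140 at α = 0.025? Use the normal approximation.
Power ≈ 0.99

Power calculation (one-sample t-test, normal approximation):
z_β = d · √n - z_{α/2}
z_β = 0.38 · √140 - 2.241
z_β = 0.38 · 11.832 - 2.241
z_β = 2.255

Power = Φ(z_β) = Φ(2.255) ≈ 0.988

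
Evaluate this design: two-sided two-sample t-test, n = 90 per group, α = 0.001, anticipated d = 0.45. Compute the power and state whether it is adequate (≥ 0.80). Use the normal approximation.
Power ≈ 0.39; the study is underpowered (power < 0.80)

Power calculation (two-sample t-test, normal approximation):
z_β = d · √(n/2) - z_{α/2}
z_β = 0.45 · √(90/2) - 3.291
z_β = 0.45 · 6.708 - 3.291
z_β = -0.272

Power = Φ(z_β) = Φ(-0.272) ≈ 0.393

Effect size d = 0.45 is small by Cohen's convention (0.2/0.5/0.8).

Threshold: power ≥ 0.80 is conventionally adequate.
Power ≈ 0.39 → the study is underpowered (power < 0.80).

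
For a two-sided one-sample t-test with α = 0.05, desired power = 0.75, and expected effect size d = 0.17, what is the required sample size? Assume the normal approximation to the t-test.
n = 241

Sample size formula (one-sample t-test, normal approximation):
n = ((z_{α/2} + z_β) / d)²

z_{α/2} = 1.960 (for α = 0.05, two-sided)
z_β = 0.674 (for power = 0.75)
d = 0.17

n = ((1.960 + 0.674) / 0.17)²
n = (15.494)²
n ≈ 240.06
Round up to the next whole number: n = 241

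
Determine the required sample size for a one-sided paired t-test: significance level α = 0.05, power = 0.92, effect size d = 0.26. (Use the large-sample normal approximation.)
n = 138 pairs

Sample size formula (paired t-test, normal approximation):
n = ((z_α + z_β) / d)²

z_α = 1.645 (for α = 0.05, one-sided)
z_β = 1.405 (for power = 0.92)
d = 0.26

n = ((1.645 + 1.405) / 0.26)²
n = (11.731)²
n ≈ 137.62
Round up to the next whole number: n = 138 pairs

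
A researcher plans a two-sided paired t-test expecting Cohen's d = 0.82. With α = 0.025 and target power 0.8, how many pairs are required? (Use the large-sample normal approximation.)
n = 15 pairs

Sample size formula (paired t-test, normal approximation):
n = ((z_{α/2} + z_β) / d)²

z_{α/2} = 2.241 (for α = 0.025, two-sided)
z_β = 0.842 (for power = 0.8)
d = 0.82

n = ((2.241 + 0.842) / 0.82)²
n = (3.760)²
n ≈ 14.14
Round up to the next whole number: n = 15 pairs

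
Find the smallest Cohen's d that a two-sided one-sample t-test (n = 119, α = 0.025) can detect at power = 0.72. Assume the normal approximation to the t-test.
d ≈ 0.26

Minimum detectable effect (one-sample t-test, normal approximation):
d = (z_{α/2} + z_β) / √n
d = (2.241 + 0.583) / √119
d = 2.824 / 10.909
d ≈ 0.26

By Cohen's convention (0.2 small / 0.5 medium / 0.8 large): small effect.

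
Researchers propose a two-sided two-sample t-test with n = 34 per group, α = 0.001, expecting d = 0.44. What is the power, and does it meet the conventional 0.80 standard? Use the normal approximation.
Power ≈ 0.07; the study is underpowered (power < 0.80)

Power calculation (two-sample t-test, normal approximation):
z_β = d · √(n/2) - z_{α/2}
z_β = 0.44 · √(34/2) - 3.291
z_β = 0.44 · 4.123 - 3.291
z_β = -1.476

Power = Φ(z_β) = Φ(-1.476) ≈ 0.070

Effect size d = 0.44 is small by Cohen's convention (0.2/0.5/0.8).

Threshold: power ≥ 0.80 is conventionally adequate.
Power ≈ 0.07 → the study is underpowered (power < 0.80).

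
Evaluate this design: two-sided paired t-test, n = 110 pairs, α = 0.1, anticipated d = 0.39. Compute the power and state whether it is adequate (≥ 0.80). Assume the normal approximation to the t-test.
Power ≈ 0.99; the study is adequately powered (power ≥ 0.80)

Power calculation (paired t-test, normal approximation):
z_β = d · √n - z_{α/2}
z_β = 0.39 · √110 - 1.645
z_β = 0.39 · 10.488 - 1.645
z_β = 2.446

Power = Φ(z_β) = Φ(2.446) ≈ 0.993

Effect size d = 0.39 is small by Cohen's convention (0.2/0.5/0.8).

Threshold: power ≥ 0.80 is conventionally adequate.
Power ≈ 0.99 → the study is adequately powered (power ≥ 0.80).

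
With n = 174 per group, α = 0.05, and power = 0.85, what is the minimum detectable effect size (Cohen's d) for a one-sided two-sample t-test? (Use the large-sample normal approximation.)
d ≈ 0.29

Minimum detectable effect (two-sample t-test, normal approximation):
d = (z_α + z_β) / √(n/2)
d = (1.645 + 1.036) / √(174/2)
d = 2.681 / 9.327
d ≈ 0.29

By Cohen's convention (0.2 small / 0.5 medium / 0.8 large): small effect.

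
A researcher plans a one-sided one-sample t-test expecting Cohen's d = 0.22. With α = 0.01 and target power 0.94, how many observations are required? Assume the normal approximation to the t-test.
n = 312

Sample size formula (one-sample t-test, normal approximation):
n = ((z_α + z_β) / d)²

z_α = 2.326 (for α = 0.01, one-sided)
z_β = 1.555 (for power = 0.94)
d = 0.22

n = ((2.326 + 1.555) / 0.22)²
n = (17.641)²
n ≈ 311.20
Round up to the next whole number: n = 312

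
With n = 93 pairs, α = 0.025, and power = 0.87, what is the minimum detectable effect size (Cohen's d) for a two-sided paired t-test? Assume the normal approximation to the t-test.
d ≈ 0.35

Minimum detectable effect (paired t-test, normal approximation):
d = (z_{α/2} + z_β) / √n
d = (2.241 + 1.126) / √93
d = 3.368 / 9.644
d ≈ 0.35

By Cohen's convention (0.2 small / 0.5 medium / 0.8 large): small effect.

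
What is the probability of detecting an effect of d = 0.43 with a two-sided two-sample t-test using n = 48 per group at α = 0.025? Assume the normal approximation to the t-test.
Power ≈ 0.45

Power calculation (two-sample t-test, normal approximation):
z_β = d · √(n/2) - z_{α/2}
z_β = 0.43 · √(48/2) - 2.241
z_β = 0.43 · 4.899 - 2.241
z_β = -0.135

Power = Φ(z_β) = Φ(-0.135) ≈ 0.446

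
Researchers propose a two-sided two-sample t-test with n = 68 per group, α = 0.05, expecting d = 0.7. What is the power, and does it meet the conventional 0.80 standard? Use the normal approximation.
Power ≈ 0.98; the study is adequately powered (power ≥ 0.80)

Power calculation (two-sample t-test, normal approximation):
z_β = d · √(n/2) - z_{α/2}
z_β = 0.7 · √(68/2) - 1.960
z_β = 0.7 · 5.831 - 1.960
z_β = 2.122

Power = Φ(z_β) = Φ(2.122) ≈ 0.983

Effect size d = 0.7 is medium by Cohen's convention (0.2/0.5/0.8).

Threshold: power ≥ 0.80 is conventionally adequate.
Power ≈ 0.98 → the study is adequately powered (power ≥ 0.80).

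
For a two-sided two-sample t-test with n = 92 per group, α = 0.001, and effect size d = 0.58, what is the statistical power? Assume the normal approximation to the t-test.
Power ≈ 0.74

Power calculation (two-sample t-test, normal approximation):
z_β = d · √(n/2) - z_{α/2}
z_β = 0.58 · √(92/2) - 3.291
z_β = 0.58 · 6.782 - 3.291
z_β = 0.643

Power = Φ(z_β) = Φ(0.643) ≈ 0.740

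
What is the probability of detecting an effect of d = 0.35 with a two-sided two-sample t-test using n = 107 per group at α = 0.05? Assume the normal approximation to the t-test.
Power ≈ 0.73

Power calculation (two-sample t-test, normal approximation):
z_β = d · √(n/2) - z_{α/2}
z_β = 0.35 · √(107/2) - 1.960
z_β = 0.35 · 7.314 - 1.960
z_β = 0.600

Power = Φ(z_β) = Φ(0.600) ≈ 0.726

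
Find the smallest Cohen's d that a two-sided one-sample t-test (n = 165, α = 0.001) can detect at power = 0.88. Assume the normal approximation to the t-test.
d ≈ 0.35

Minimum detectable effect (one-sample t-test, normal approximation):
d = (z_{α/2} + z_β) / √n
d = (3.291 + 1.175) / √165
d = 4.466 / 12.845
d ≈ 0.35

By Cohen's convention (0.2 small / 0.5 medium / 0.8 large): small effect.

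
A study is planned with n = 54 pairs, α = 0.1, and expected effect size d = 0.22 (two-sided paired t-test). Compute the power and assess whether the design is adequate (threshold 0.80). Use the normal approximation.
Power ≈ 0.49; the study is underpowered (power < 0.80)

Power calculation (paired t-test, normal approximation):
z_β = d · √n - z_{α/2}
z_β = 0.22 · √54 - 1.645
z_β = 0.22 · 7.348 - 1.645
z_β = -0.028

Power = Φ(z_β) = Φ(-0.028) ≈ 0.489

Effect size d = 0.22 is small by Cohen's convention (0.2/0.5/0.8).

Threshold: power ≥ 0.80 is conventionally adequate.
Power ≈ 0.49 → the study is underpowered (power < 0.80).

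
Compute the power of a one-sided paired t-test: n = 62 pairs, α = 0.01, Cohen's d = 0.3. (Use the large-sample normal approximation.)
Power ≈ 0.51

Power calculation (paired t-test, normal approximation):
z_β = d · √n - z_α
z_β = 0.3 · √62 - 2.326
z_β = 0.3 · 7.874 - 2.326
z_β = 0.036

Power = Φ(z_β) = Φ(0.036) ≈ 0.514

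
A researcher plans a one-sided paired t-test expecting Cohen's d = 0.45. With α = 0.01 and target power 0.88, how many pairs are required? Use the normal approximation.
n = 61 pairs

Sample size formula (paired t-test, normal approximation):
n = ((z_α + z_β) / d)²

z_α = 2.326 (for α = 0.01, one-sided)
z_β = 1.175 (for power = 0.88)
d = 0.45

n = ((2.326 + 1.175) / 0.45)²
n = (7.780)²
n ≈ 60.53
Round up to the next whole number: n = 61 pairs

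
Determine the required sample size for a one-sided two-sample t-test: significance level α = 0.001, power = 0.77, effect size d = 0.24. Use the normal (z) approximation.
n = 510 per group

Sample size formula (two-sample t-test, normal approximation):
n = 2 · ((z_α + z_β) / d)²

z_α = 3.090 (for α = 0.001, one-sided)
z_β = 0.739 (for power = 0.77)
d = 0.24

n = 2 · ((3.090 + 0.739) / 0.24)²
n = 2 · (15.954)²
n ≈ 509.06
Round up to the next whole number: n = 510 per group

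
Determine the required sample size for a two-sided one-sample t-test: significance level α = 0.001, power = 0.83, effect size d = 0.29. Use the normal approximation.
n = 215

Sample size formula (one-sample t-test, normal approximation):
n = ((z_{α/2} + z_β) / d)²

z_{α/2} = 3.291 (for α = 0.001, two-sided)
z_β = 0.954 (for power = 0.83)
d = 0.29

n = ((3.291 + 0.954) / 0.29)²
n = (14.638)²
n ≈ 214.27
Round up to the next whole number: n = 215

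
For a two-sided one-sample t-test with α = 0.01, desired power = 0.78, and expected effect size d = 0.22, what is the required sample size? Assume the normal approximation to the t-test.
n = 232

Sample size formula (one-sample t-test, normal approximation):
n = ((z_{α/2} + z_β) / d)²

z_{α/2} = 2.576 (for α = 0.01, two-sided)
z_β = 0.772 (for power = 0.78)
d = 0.22

n = ((2.576 + 0.772) / 0.22)²
n = (15.218)²
n ≈ 231.59
Round up to the next whole number: n = 232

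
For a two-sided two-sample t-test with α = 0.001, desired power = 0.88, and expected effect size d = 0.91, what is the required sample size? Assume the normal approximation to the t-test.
n = 49 per group

Sample size formula (two-sample t-test, normal approximation):
n = 2 · ((z_{α/2} + z_β) / d)²

z_{α/2} = 3.291 (for α = 0.001, two-sided)
z_β = 1.175 (for power = 0.88)
d = 0.91

n = 2 · ((3.291 + 1.175) / 0.91)²
n = 2 · (4.908)²
n ≈ 48.18
Round up to the next whole number: n = 49 per group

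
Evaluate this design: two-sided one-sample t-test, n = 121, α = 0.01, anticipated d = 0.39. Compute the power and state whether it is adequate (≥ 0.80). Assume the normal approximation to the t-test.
Power ≈ 0.96; the study is adequately powered (power ≥ 0.80)

Power calculation (one-sample t-test, normal approximation):
z_β = d · √n - z_{α/2}
z_β = 0.39 · √121 - 2.576
z_β = 0.39 · 11.000 - 2.576
z_β = 1.714

Power = Φ(z_β) = Φ(1.714) ≈ 0.957

Effect size d = 0.39 is small by Cohen's convention (0.2/0.5/0.8).

Threshold: power ≥ 0.80 is conventionally adequate.
Power ≈ 0.96 → the study is adequately powered (power ≥ 0.80).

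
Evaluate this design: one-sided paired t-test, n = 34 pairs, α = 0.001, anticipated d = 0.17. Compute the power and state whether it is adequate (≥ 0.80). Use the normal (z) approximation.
Power ≈ 0.02; the study is underpowered (power < 0.80)

Power calculation (paired t-test, normal approximation):
z_β = d · √n - z_α
z_β = 0.17 · √34 - 3.090
z_β = 0.17 · 5.831 - 3.090
z_β = -2.099

Power = Φ(z_β) = Φ(-2.099) ≈ 0.018

Effect size d = 0.17 is very small by Cohen's convention (0.2/0.5/0.8).

Threshold: power ≥ 0.80 is conventionally adequate.
Power ≈ 0.02 → the study is underpowered (power < 0.80).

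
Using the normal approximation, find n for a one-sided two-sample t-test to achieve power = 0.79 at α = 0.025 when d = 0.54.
n = 53 per group

Sample size formula (two-sample t-test, normal approximation):
n = 2 · ((z_α + z_β) / d)²

z_α = 1.960 (for α = 0.025, one-sided)
z_β = 0.806 (for power = 0.79)
d = 0.54

n = 2 · ((1.960 + 0.806) / 0.54)²
n = 2 · (5.122)²
n ≈ 52.47
Round up to the next whole number: n = 53 per group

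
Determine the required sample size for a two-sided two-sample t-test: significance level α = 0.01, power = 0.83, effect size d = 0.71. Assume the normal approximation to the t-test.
n = 50 per group

Sample size formula (two-sample t-test, normal approximation):
n = 2 · ((z_{α/2} + z_β) / d)²

z_{α/2} = 2.576 (for α = 0.01, two-sided)
z_β = 0.954 (for power = 0.83)
d = 0.71

n = 2 · ((2.576 + 0.954) / 0.71)²
n = 2 · (4.972)²
n ≈ 49.44
Round up to the next whole number: n = 50 per group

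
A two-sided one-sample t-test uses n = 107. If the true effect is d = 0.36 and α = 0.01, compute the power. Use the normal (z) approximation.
Power ≈ 0.87

Power calculation (one-sample t-test, normal approximation):
z_β = d · √n - z_{α/2}
z_β = 0.36 · √107 - 2.576
z_β = 0.36 · 10.344 - 2.576
z_β = 1.148

Power = Φ(z_β) = Φ(1.148) ≈ 0.875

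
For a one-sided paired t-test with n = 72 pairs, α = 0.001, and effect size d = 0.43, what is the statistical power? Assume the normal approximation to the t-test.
Power ≈ 0.71

Power calculation (paired t-test, normal approximation):
z_β = d · √n - z_α
z_β = 0.43 · √72 - 3.090
z_β = 0.43 · 8.485 - 3.090
z_β = 0.558

Power = Φ(z_β) = Φ(0.558) ≈ 0.712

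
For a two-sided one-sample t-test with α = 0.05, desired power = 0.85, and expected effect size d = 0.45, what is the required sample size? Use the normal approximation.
n = 45

Sample size formula (one-sample t-test, normal approximation):
n = ((z_{α/2} + z_β) / d)²

z_{α/2} = 1.960 (for α = 0.05, two-sided)
z_β = 1.036 (for power = 0.85)
d = 0.45

n = ((1.960 + 1.036) / 0.45)²
n = (6.658)²
n ≈ 44.33
Round up to the next whole number: n = 45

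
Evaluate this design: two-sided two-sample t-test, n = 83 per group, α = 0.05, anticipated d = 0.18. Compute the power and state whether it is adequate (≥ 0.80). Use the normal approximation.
Power ≈ 0.21; the study is underpowered (power < 0.80)

Power calculation (two-sample t-test, normal approximation):
z_β = d · √(n/2) - z_{α/2}
z_β = 0.18 · √(83/2) - 1.960
z_β = 0.18 · 6.442 - 1.960
z_β = -0.800

Power = Φ(z_β) = Φ(-0.800) ≈ 0.212

Effect size d = 0.18 is very small by Cohen's convention (0.2/0.5/0.8).

Threshold: power ≥ 0.80 is conventionally adequate.
Power ≈ 0.21 → the study is underpowered (power < 0.80).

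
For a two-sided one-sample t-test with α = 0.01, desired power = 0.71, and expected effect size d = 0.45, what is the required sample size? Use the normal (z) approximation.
n = 49

Sample size formula (one-sample t-test, normal approximation):
n = ((z_{α/2} + z_β) / d)²

z_{α/2} = 2.576 (for α = 0.01, two-sided)
z_β = 0.553 (for power = 0.71)
d = 0.45

n = ((2.576 + 0.553) / 0.45)²
n = (6.953)²
n ≈ 48.34
Round up to the next whole number: n = 49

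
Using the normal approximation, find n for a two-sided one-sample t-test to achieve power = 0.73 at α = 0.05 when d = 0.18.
n = 205

Sample size formula (one-sample t-test, normal approximation):
n = ((z_{α/2} + z_β) / d)²

z_{α/2} = 1.960 (for α = 0.05, two-sided)
z_β = 0.613 (for power = 0.73)
d = 0.18

n = ((1.960 + 0.613) / 0.18)²
n = (14.294)²
n ≈ 204.32
Round up to the next whole number: n = 205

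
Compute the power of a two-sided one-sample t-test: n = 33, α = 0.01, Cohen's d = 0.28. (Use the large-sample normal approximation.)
Power ≈ 0.17

Power calculation (one-sample t-test, normal approximation):
z_β = d · √n - z_{α/2}
z_β = 0.28 · √33 - 2.576
z_β = 0.28 · 5.745 - 2.576
z_β = -0.967

Power = Φ(z_β) = Φ(-0.967) ≈ 0.167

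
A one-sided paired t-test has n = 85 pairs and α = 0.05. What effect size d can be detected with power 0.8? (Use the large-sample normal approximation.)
d ≈ 0.27

Minimum detectable effect (paired t-test, normal approximation):
d = (z_α + z_β) / √n
d = (1.645 + 0.842) / √85
d = 2.486 / 9.220
d ≈ 0.27

By Cohen's convention (0.2 small / 0.5 medium / 0.8 large): small effect.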